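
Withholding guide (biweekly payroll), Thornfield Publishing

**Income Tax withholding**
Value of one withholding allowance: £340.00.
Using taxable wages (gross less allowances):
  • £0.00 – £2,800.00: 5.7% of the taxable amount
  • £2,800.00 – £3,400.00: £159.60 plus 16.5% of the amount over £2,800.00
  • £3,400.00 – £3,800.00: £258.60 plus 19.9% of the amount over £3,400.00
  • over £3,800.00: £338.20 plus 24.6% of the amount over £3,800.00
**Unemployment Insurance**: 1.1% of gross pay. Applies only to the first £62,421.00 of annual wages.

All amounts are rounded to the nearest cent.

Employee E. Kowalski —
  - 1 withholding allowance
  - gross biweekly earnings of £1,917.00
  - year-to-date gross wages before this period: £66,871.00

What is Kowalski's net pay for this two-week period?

Income Tax: taxable = £1,917.00 − 1×£340.00 = £1,577.00
  5.7% × £1,577.00 = £89.89
Unemployment Insurance: YTD £66,871.00 ≥ cap £62,421.00 → £0.00
Total withheld: £89.89 + £0.00 = £89.89
Net pay: £1,917.00 − £89.89 = £1,827.11

£1,827.11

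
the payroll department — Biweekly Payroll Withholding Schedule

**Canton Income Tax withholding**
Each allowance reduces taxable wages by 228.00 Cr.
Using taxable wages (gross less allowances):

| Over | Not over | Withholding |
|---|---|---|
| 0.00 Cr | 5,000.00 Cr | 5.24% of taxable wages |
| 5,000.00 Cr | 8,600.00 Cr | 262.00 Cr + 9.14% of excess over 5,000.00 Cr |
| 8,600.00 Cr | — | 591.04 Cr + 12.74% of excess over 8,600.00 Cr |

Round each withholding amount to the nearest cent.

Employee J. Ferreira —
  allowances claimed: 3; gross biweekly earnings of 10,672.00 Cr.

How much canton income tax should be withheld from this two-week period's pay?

Canton Income Tax: taxable = 10,672.00 Cr − 3×228.00 Cr = 9,988.00 Cr
  591.04 Cr + 12.74% × (9,988.00 Cr − 8,600.00 Cr) = 591.04 Cr + 12.74% × 1,388.00 Cr = 767.87 Cr

767.87 Cr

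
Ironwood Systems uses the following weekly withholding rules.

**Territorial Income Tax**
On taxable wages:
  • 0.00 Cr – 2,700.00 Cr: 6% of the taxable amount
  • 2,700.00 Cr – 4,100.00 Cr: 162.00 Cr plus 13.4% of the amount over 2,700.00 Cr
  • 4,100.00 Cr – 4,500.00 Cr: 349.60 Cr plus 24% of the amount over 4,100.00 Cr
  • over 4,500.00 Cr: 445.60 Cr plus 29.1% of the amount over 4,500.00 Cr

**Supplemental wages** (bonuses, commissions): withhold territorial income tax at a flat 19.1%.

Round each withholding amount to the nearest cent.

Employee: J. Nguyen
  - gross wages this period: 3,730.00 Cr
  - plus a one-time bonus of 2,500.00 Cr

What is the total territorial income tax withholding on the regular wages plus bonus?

Territorial Income Tax: taxable = 3,730.00 Cr
  162.00 Cr + 13.4% × (3,730.00 Cr − 2,700.00 Cr) = 162.00 Cr + 13.4% × 1,030.00 Cr = 300.02 Cr
Supplemental (19.1% flat on bonus): 19.1% × 2,500.00 Cr = 477.50 Cr
Total territorial income tax: 300.02 Cr + 477.50 Cr = 777.52 Cr

777.52 Cr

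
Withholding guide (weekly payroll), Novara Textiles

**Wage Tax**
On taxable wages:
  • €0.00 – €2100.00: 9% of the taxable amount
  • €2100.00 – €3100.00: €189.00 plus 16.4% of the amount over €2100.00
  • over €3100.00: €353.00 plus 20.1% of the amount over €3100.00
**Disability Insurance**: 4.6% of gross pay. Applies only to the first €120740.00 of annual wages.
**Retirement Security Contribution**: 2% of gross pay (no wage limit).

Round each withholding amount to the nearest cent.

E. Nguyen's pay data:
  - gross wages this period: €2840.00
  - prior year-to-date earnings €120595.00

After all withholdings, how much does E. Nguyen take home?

€2466.17

Wage Tax: taxable = €2840.00
  €189.00 + 16.4% × (€2840.00 − €2100.00) = €189.00 + 16.4% × €740.00 = €310.36
Disability Insurance: cap €120740.00 − YTD €120595.00 = €145.00 subject; 4.6% × €145.00 = €6.67
Retirement Security Contribution: 2% × €2840.00 = €56.80
Total withheld: €310.36 + €6.67 + €56.80 = €373.83
Net pay: €2840.00 − €373.83 = €2466.17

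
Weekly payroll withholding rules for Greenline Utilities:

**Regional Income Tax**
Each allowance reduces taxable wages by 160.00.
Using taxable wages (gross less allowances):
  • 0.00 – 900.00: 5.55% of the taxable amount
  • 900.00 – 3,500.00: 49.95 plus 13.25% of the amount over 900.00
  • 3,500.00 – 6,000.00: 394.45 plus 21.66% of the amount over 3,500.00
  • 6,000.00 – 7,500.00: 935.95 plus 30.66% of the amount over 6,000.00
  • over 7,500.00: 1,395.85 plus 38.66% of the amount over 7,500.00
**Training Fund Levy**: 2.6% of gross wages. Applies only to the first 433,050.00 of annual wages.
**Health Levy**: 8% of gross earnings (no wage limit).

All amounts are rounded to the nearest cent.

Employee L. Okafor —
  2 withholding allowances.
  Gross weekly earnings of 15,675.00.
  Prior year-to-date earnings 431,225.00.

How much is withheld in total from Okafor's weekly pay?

5,734.04

Regional Income Tax: taxable = 15,675.00 − 2×160.00 = 15,355.00
  1,395.85 + 38.66% × (15,355.00 − 7,500.00) = 1,395.85 + 38.66% × 7,855.00 = 4,432.59
Training Fund Levy: cap 433,050.00 − YTD 431,225.00 = 1,825.00 subject; 2.6% × 1,825.00 = 47.45
Health Levy: 8% × 15,675.00 = 1,254.00
Total: 4,432.59 + 47.45 + 1,254.00 = 5,734.04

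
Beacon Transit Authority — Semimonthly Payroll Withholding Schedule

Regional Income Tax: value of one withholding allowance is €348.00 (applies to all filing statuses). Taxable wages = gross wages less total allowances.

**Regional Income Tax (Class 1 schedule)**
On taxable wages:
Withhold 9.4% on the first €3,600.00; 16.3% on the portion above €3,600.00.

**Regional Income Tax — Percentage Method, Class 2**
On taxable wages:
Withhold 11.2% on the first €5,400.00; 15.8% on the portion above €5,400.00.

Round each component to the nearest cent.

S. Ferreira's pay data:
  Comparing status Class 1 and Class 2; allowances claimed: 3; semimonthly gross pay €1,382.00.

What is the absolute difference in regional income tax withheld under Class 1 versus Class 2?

Regional Income Tax (Class 1): taxable = €1,382.00 − 3×€348.00 = €338.00
  9.4% × €338.00 = €31.77
Regional Income Tax (Class 2): taxable = €1,382.00 − 3×€348.00 = €338.00
  11.2% × €338.00 = €37.86
Difference: |€31.77 − €37.86| = €6.09 (higher under Class 2)

€6.09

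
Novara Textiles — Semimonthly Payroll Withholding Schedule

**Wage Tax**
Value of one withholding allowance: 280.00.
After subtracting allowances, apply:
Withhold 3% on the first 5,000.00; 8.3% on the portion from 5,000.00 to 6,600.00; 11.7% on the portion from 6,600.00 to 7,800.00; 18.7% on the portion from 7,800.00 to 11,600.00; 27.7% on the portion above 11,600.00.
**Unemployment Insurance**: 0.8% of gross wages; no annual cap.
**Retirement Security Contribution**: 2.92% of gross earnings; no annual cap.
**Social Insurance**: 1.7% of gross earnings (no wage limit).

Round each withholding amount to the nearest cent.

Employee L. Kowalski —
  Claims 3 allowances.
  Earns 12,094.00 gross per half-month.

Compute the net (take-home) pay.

10,369.41

Wage Tax: taxable = 12,094.00 − 3×280.00 = 11,254.00
  423.20 + 18.7% × (11,254.00 − 7,800.00) = 423.20 + 18.7% × 3,454.00 = 1,069.10
Unemployment Insurance: 0.8% × 12,094.00 = 96.75
Retirement Security Contribution: 2.92% × 12,094.00 = 353.14
Social Insurance: 1.7% × 12,094.00 = 205.60
Total withheld: 1,069.10 + 96.75 + 353.14 + 205.60 = 1,724.59
Net pay: 12,094.00 − 1,724.59 = 10,369.41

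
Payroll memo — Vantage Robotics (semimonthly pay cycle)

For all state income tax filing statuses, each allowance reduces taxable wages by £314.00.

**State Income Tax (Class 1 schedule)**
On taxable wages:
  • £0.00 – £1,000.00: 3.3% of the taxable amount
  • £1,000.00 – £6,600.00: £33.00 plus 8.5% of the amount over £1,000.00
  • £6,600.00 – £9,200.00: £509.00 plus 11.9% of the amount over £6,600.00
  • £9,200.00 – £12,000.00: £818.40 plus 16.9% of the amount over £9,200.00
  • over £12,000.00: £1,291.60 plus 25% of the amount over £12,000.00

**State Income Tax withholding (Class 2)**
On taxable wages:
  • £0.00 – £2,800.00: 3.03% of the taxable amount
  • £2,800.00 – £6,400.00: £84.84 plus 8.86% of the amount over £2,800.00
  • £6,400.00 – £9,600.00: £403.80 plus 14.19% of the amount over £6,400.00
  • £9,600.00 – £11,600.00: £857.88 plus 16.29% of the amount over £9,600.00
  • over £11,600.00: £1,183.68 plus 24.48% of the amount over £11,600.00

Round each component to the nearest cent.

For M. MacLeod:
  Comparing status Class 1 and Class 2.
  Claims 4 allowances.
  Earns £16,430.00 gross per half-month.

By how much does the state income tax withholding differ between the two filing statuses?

State Income Tax (Class 1): taxable = £16,430.00 − 4×£314.00 = £15,174.00
  £1,291.60 + 25% × (£15,174.00 − £12,000.00) = £1,291.60 + 25% × £3,174.00 = £2,085.10
State Income Tax (Class 2): taxable = £16,430.00 − 4×£314.00 = £15,174.00
  £1,183.68 + 24.48% × (£15,174.00 − £11,600.00) = £1,183.68 + 24.48% × £3,574.00 = £2,058.60
Difference: |£2,085.10 − £2,058.60| = £26.50 (higher under Class 1)

£26.50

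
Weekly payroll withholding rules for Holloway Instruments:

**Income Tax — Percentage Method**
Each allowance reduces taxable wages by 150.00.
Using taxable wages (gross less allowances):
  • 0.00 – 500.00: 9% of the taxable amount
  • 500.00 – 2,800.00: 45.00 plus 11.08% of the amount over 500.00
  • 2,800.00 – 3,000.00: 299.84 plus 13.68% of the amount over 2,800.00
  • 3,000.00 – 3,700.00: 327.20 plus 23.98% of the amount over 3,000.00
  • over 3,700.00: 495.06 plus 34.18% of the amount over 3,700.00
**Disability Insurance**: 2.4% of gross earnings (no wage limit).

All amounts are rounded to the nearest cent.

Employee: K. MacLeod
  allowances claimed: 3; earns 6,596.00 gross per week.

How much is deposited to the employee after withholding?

Income Tax: taxable = 6,596.00 − 3×150.00 = 6,146.00
  495.06 + 34.18% × (6,146.00 − 3,700.00) = 495.06 + 34.18% × 2,446.00 = 1,331.10
Disability Insurance: 2.4% × 6,596.00 = 158.30
Total withheld: 1,331.10 + 158.30 = 1,489.40
Net pay: 6,596.00 − 1,489.40 = 5,106.60

5,106.60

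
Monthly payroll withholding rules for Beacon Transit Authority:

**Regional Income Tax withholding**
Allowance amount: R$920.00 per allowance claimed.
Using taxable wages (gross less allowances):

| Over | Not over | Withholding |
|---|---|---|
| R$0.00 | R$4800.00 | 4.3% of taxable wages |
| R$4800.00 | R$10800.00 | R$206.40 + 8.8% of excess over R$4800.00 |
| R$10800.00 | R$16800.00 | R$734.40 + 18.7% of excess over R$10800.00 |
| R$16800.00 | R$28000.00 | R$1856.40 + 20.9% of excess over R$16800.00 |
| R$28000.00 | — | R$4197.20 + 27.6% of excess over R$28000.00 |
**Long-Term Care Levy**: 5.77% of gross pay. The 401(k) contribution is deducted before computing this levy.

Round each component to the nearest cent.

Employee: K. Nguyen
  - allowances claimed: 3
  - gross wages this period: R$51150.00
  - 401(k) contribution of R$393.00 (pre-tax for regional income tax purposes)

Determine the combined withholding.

R$12645.05

Regional Income Tax: taxable = R$51150.00 − R$393.00 − 3×R$920.00 = R$47997.00
  R$4197.20 + 27.6% × (R$47997.00 − R$28000.00) = R$4197.20 + 27.6% × R$19997.00 = R$9716.37
Long-Term Care Levy: 5.77% × R$50757.00 = R$2928.68
Total: R$9716.37 + R$2928.68 = R$12645.05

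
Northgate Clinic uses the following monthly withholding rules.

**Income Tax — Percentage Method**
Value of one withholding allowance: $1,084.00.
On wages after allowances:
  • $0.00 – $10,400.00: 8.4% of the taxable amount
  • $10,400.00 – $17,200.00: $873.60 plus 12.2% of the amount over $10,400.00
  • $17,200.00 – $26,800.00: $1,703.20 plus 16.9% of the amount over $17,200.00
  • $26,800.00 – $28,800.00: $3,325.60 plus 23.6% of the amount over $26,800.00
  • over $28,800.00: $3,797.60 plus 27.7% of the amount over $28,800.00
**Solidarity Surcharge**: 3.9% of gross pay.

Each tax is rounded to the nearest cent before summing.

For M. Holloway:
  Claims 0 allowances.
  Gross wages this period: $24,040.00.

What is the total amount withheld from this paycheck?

Income Tax: taxable = $24,040.00
  $1,703.20 + 16.9% × ($24,040.00 − $17,200.00) = $1,703.20 + 16.9% × $6,840.00 = $2,859.16
Solidarity Surcharge: 3.9% × $24,040.00 = $937.56
Total: $2,859.16 + $937.56 = $3,796.72

$3,796.72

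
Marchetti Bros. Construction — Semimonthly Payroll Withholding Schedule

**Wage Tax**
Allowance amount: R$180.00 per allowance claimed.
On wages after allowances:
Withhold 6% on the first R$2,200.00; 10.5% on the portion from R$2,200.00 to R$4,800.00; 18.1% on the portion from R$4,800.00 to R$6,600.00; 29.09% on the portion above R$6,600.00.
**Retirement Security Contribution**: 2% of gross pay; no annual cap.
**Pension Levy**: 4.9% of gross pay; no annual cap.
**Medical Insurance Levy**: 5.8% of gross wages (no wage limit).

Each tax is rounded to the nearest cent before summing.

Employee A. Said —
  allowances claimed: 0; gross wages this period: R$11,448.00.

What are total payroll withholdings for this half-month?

Wage Tax: taxable = R$11,448.00
  R$730.80 + 29.09% × (R$11,448.00 − R$6,600.00) = R$730.80 + 29.09% × R$4,848.00 = R$2,141.08
Retirement Security Contribution: 2% × R$11,448.00 = R$228.96
Pension Levy: 4.9% × R$11,448.00 = R$560.95
Medical Insurance Levy: 5.8% × R$11,448.00 = R$663.98
Total: R$2,141.08 + R$228.96 + R$560.95 + R$663.98 = R$3,594.97

R$3,594.97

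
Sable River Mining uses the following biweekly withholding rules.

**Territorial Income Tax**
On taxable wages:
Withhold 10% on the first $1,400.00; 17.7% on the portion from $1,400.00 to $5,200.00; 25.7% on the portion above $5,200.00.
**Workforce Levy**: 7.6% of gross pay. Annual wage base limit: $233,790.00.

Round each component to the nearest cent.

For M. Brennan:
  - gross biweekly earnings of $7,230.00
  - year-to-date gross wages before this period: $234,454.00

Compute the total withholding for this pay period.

Territorial Income Tax: taxable = $7,230.00
  $812.60 + 25.7% × ($7,230.00 − $5,200.00) = $812.60 + 25.7% × $2,030.00 = $1,334.31
Workforce Levy: YTD $234,454.00 ≥ cap $233,790.00 → $0.00
Total: $1,334.31 + $0.00 = $1,334.31

$1,334.31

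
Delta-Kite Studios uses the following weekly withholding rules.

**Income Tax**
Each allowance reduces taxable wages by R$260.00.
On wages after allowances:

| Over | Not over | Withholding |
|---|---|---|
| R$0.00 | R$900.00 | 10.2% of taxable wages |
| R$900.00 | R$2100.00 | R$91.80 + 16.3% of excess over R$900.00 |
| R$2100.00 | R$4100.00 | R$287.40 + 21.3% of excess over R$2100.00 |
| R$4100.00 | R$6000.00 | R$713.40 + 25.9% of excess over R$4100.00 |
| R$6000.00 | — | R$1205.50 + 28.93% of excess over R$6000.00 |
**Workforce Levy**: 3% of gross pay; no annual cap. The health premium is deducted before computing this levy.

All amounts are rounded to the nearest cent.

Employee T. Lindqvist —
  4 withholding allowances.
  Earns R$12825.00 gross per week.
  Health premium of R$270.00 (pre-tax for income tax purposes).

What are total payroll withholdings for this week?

Income Tax: taxable = R$12825.00 − R$270.00 − 4×R$260.00 = R$11515.00
  R$1205.50 + 28.93% × (R$11515.00 − R$6000.00) = R$1205.50 + 28.93% × R$5515.00 = R$2800.99
Workforce Levy: 3% × R$12555.00 = R$376.65
Total: R$2800.99 + R$376.65 = R$3177.64

R$3177.64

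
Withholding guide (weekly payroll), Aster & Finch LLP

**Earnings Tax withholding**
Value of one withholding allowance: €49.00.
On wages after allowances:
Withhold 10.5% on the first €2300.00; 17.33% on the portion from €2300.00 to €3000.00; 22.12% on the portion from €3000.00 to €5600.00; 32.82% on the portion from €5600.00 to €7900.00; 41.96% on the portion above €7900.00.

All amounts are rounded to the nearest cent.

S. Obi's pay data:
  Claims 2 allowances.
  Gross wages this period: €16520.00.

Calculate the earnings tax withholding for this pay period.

€5268.62

Earnings Tax: taxable = €16520.00 − 2×€49.00 = €16422.00
  €1692.79 + 41.96% × (€16422.00 − €7900.00) = €1692.79 + 41.96% × €8522.00 = €5268.62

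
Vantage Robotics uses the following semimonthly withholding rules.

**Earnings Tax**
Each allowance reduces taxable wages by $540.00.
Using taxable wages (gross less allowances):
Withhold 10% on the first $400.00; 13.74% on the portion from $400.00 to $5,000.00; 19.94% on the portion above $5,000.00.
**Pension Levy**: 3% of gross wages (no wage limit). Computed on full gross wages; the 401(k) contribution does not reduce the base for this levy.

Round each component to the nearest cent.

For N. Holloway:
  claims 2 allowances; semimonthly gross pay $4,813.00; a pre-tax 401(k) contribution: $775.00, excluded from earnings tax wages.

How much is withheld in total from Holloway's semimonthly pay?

$535.86

Earnings Tax: taxable = $4,813.00 − $775.00 − 2×$540.00 = $2,958.00
  $40.00 + 13.74% × ($2,958.00 − $400.00) = $40.00 + 13.74% × $2,558.00 = $391.47
Pension Levy: 3% × $4,813.00 = $144.39
Total: $391.47 + $144.39 = $535.86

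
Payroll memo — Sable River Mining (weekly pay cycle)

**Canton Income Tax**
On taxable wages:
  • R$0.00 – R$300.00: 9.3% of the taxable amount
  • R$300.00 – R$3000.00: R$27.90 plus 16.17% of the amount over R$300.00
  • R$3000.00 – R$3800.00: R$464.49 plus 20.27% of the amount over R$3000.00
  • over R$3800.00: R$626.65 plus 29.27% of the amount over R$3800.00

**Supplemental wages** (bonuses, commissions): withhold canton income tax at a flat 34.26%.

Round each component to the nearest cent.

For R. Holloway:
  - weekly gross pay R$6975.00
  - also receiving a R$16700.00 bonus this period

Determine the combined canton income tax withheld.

R$7277.39

Canton Income Tax: taxable = R$6975.00
  R$626.65 + 29.27% × (R$6975.00 − R$3800.00) = R$626.65 + 29.27% × R$3175.00 = R$1555.97
Supplemental (34.26% flat on bonus): 34.26% × R$16700.00 = R$5721.42
Total canton income tax: R$1555.97 + R$5721.42 = R$7277.39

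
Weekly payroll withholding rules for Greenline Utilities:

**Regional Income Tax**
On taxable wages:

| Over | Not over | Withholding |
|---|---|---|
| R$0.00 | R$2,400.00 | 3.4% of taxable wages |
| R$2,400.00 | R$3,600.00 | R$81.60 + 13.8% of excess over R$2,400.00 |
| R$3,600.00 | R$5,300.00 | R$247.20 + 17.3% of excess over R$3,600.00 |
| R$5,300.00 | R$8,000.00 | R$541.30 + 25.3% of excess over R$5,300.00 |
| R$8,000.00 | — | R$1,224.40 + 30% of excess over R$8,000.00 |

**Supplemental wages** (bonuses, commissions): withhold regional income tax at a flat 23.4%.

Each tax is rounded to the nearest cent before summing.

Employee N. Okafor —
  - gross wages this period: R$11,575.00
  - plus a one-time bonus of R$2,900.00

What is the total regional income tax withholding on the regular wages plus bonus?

Regional Income Tax: taxable = R$11,575.00
  R$1,224.40 + 30% × (R$11,575.00 − R$8,000.00) = R$1,224.40 + 30% × R$3,575.00 = R$2,296.90
Supplemental (23.4% flat on bonus): 23.4% × R$2,900.00 = R$678.60
Total regional income tax: R$2,296.90 + R$678.60 = R$2,975.50

R$2,975.50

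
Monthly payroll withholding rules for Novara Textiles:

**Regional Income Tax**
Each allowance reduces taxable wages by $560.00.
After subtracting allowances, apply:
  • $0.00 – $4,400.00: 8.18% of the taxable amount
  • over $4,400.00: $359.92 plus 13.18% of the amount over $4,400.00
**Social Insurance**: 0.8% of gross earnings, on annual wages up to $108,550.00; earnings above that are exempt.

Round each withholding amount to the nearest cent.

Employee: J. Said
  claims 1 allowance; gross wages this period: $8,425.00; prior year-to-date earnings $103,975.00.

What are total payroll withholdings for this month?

$853.21

Regional Income Tax: taxable = $8,425.00 − 1×$560.00 = $7,865.00
  $359.92 + 13.18% × ($7,865.00 − $4,400.00) = $359.92 + 13.18% × $3,465.00 = $816.61
Social Insurance: cap $108,550.00 − YTD $103,975.00 = $4,575.00 subject; 0.8% × $4,575.00 = $36.60
Total: $816.61 + $36.60 = $853.21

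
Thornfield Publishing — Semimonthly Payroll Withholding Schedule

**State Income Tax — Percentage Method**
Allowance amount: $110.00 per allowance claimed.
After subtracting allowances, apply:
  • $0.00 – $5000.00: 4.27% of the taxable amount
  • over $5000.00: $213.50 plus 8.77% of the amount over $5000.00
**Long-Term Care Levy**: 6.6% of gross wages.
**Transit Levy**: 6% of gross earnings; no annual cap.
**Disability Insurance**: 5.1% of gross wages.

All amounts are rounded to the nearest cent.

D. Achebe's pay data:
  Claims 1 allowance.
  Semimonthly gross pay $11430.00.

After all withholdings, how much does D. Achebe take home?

State Income Tax: taxable = $11430.00 − 1×$110.00 = $11320.00
  $213.50 + 8.77% × ($11320.00 − $5000.00) = $213.50 + 8.77% × $6320.00 = $767.76
Long-Term Care Levy: 6.6% × $11430.00 = $754.38
Transit Levy: 6% × $11430.00 = $685.80
Disability Insurance: 5.1% × $11430.00 = $582.93
Total withheld: $767.76 + $754.38 + $685.80 + $582.93 = $2790.87
Net pay: $11430.00 − $2790.87 = $8639.13

$8639.13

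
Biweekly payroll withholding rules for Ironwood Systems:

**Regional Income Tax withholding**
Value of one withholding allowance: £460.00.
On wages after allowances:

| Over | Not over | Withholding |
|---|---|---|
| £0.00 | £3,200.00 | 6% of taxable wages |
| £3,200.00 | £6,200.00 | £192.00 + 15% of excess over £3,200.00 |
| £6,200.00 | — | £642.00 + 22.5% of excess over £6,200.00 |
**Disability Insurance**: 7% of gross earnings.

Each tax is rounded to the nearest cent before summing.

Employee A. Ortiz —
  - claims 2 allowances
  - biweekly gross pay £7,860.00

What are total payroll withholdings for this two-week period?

Regional Income Tax: taxable = £7,860.00 − 2×£460.00 = £6,940.00
  £642.00 + 22.5% × (£6,940.00 − £6,200.00) = £642.00 + 22.5% × £740.00 = £808.50
Disability Insurance: 7% × £7,860.00 = £550.20
Total: £808.50 + £550.20 = £1,358.70

£1,358.70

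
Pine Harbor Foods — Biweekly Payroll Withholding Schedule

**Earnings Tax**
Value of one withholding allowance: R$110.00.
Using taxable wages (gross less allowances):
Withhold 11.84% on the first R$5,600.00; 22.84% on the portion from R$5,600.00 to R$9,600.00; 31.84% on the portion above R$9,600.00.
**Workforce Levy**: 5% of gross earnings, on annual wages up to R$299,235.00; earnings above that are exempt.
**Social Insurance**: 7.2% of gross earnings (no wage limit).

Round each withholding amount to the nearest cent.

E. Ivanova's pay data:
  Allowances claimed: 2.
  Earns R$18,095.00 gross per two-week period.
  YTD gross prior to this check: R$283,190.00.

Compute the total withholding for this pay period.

Earnings Tax: taxable = R$18,095.00 − 2×R$110.00 = R$17,875.00
  R$1,576.64 + 31.84% × (R$17,875.00 − R$9,600.00) = R$1,576.64 + 31.84% × R$8,275.00 = R$4,211.40
Workforce Levy: cap R$299,235.00 − YTD R$283,190.00 = R$16,045.00 subject; 5% × R$16,045.00 = R$802.25
Social Insurance: 7.2% × R$18,095.00 = R$1,302.84
Total: R$4,211.40 + R$802.25 + R$1,302.84 = R$6,316.49

R$6,316.49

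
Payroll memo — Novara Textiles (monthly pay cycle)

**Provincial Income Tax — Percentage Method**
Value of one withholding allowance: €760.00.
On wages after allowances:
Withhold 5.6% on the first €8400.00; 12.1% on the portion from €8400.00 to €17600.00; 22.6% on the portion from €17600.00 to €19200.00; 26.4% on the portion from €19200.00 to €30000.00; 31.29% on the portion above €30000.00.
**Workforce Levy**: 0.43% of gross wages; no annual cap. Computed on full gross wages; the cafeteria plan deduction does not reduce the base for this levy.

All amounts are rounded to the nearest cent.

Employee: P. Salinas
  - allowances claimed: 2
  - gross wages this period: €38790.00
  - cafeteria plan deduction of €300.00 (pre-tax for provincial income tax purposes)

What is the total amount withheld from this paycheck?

€7144.11

Provincial Income Tax: taxable = €38790.00 − €300.00 − 2×€760.00 = €36970.00
  €4796.40 + 31.29% × (€36970.00 − €30000.00) = €4796.40 + 31.29% × €6970.00 = €6977.31
Workforce Levy: 0.43% × €38790.00 = €166.80
Total: €6977.31 + €166.80 = €7144.11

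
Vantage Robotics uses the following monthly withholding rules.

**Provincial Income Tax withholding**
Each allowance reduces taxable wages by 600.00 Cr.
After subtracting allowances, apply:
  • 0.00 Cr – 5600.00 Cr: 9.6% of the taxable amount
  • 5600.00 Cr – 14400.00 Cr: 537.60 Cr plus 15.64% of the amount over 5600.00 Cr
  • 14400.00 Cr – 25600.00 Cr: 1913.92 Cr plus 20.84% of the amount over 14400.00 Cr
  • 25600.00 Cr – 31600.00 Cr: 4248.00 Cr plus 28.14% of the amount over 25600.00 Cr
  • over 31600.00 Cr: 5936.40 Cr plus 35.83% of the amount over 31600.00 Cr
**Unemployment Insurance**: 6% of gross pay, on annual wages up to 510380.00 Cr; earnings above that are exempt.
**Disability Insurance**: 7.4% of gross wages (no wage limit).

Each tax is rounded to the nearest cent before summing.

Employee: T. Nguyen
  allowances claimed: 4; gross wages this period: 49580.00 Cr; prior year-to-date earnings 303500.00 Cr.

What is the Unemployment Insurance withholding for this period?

Unemployment Insurance: 6% × 49580.00 Cr = 2974.80 Cr

2974.80 Cr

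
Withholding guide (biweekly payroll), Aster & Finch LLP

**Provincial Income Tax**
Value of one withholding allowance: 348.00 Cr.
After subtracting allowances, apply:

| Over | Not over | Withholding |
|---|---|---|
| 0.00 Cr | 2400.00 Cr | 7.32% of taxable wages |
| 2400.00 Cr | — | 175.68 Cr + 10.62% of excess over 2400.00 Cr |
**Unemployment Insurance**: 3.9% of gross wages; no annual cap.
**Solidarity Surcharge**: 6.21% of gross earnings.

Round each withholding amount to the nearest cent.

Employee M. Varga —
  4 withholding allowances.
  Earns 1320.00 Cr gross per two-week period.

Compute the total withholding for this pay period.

Provincial Income Tax: taxable = 1320.00 Cr − 4×348.00 Cr = -72.00 Cr
  Taxable ≤ 0 → 0.00 Cr
Unemployment Insurance: 3.9% × 1320.00 Cr = 51.48 Cr
Solidarity Surcharge: 6.21% × 1320.00 Cr = 81.97 Cr
Total: 0.00 Cr + 51.48 Cr + 81.97 Cr = 133.45 Cr

133.45 Cr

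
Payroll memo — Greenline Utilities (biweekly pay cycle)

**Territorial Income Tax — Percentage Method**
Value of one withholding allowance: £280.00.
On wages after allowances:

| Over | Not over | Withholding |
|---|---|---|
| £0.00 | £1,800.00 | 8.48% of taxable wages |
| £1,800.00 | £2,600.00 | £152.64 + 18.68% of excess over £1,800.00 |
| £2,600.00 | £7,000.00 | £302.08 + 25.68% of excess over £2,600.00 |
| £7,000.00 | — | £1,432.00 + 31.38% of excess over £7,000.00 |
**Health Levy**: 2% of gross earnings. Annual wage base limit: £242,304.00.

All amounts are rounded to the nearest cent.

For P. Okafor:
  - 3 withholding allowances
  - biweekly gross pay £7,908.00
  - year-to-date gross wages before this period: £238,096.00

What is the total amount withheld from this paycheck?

Territorial Income Tax: taxable = £7,908.00 − 3×£280.00 = £7,068.00
  £1,432.00 + 31.38% × (£7,068.00 − £7,000.00) = £1,432.00 + 31.38% × £68.00 = £1,453.34
Health Levy: cap £242,304.00 − YTD £238,096.00 = £4,208.00 subject; 2% × £4,208.00 = £84.16
Total: £1,453.34 + £84.16 = £1,537.50

£1,537.50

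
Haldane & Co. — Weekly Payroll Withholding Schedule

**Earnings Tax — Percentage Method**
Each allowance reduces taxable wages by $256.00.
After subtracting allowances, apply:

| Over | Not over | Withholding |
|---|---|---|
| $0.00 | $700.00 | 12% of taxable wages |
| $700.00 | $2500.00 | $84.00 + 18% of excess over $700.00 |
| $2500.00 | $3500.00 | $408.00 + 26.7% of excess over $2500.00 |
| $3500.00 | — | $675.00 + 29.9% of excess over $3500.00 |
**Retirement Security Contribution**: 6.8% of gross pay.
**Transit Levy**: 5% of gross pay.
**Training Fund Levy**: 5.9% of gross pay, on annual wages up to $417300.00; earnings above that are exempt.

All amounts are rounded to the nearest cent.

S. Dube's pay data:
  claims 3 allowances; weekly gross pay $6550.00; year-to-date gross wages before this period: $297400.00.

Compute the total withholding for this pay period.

Earnings Tax: taxable = $6550.00 − 3×$256.00 = $5782.00
  $675.00 + 29.9% × ($5782.00 − $3500.00) = $675.00 + 29.9% × $2282.00 = $1357.32
Retirement Security Contribution: 6.8% × $6550.00 = $445.40
Transit Levy: 5% × $6550.00 = $327.50
Training Fund Levy: 5.9% × $6550.00 = $386.45
Total: $1357.32 + $445.40 + $327.50 + $386.45 = $2516.67

$2516.67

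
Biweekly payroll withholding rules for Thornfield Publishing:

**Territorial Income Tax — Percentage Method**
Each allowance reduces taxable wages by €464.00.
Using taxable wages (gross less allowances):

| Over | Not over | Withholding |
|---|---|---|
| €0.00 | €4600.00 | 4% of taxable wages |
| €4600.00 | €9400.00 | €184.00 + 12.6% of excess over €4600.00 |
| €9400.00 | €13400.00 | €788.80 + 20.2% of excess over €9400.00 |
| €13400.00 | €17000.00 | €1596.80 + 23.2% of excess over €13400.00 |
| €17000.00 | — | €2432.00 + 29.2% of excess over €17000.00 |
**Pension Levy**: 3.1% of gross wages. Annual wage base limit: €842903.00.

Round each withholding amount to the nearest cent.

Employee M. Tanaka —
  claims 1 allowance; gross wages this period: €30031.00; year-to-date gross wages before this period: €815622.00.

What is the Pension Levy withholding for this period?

Pension Levy: cap €842903.00 − YTD €815622.00 = €27281.00 subject; 3.1% × €27281.00 = €845.71

€845.71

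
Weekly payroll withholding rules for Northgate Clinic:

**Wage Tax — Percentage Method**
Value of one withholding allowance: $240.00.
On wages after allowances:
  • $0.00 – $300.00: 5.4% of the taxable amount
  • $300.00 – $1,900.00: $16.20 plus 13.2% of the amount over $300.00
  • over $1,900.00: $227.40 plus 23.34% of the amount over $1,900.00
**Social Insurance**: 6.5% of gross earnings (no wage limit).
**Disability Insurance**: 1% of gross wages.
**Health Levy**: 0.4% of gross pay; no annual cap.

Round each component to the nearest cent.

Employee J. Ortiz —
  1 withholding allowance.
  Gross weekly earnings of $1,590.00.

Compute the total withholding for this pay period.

Wage Tax: taxable = $1,590.00 − 1×$240.00 = $1,350.00
  $16.20 + 13.2% × ($1,350.00 − $300.00) = $16.20 + 13.2% × $1,050.00 = $154.80
Social Insurance: 6.5% × $1,590.00 = $103.35
Disability Insurance: 1% × $1,590.00 = $15.90
Health Levy: 0.4% × $1,590.00 = $6.36
Total: $154.80 + $103.35 + $15.90 + $6.36 = $280.41

$280.41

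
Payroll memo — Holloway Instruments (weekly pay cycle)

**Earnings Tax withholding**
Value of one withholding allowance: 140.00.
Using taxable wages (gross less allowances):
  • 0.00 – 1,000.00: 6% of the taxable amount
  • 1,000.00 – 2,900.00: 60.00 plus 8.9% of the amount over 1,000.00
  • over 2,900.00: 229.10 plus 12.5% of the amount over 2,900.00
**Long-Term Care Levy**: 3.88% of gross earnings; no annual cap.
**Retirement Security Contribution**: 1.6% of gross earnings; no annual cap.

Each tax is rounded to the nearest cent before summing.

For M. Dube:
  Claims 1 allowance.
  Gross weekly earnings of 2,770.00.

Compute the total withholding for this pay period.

Earnings Tax: taxable = 2,770.00 − 1×140.00 = 2,630.00
  60.00 + 8.9% × (2,630.00 − 1,000.00) = 60.00 + 8.9% × 1,630.00 = 205.07
Long-Term Care Levy: 3.88% × 2,770.00 = 107.48
Retirement Security Contribution: 1.6% × 2,770.00 = 44.32
Total: 205.07 + 107.48 + 44.32 = 356.87

356.87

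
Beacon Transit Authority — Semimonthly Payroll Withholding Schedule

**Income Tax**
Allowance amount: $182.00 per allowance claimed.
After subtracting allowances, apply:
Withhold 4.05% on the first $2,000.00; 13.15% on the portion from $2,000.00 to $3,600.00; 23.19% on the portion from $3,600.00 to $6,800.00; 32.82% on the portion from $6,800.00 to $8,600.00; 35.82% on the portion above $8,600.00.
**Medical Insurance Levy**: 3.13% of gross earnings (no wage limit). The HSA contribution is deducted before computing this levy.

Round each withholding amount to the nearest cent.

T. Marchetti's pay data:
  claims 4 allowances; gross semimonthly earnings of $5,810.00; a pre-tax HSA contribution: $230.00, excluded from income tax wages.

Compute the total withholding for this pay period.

$756.39

Income Tax: taxable = $5,810.00 − $230.00 − 4×$182.00 = $4,852.00
  $291.40 + 23.19% × ($4,852.00 − $3,600.00) = $291.40 + 23.19% × $1,252.00 = $581.74
Medical Insurance Levy: 3.13% × $5,580.00 = $174.65
Total: $581.74 + $174.65 = $756.39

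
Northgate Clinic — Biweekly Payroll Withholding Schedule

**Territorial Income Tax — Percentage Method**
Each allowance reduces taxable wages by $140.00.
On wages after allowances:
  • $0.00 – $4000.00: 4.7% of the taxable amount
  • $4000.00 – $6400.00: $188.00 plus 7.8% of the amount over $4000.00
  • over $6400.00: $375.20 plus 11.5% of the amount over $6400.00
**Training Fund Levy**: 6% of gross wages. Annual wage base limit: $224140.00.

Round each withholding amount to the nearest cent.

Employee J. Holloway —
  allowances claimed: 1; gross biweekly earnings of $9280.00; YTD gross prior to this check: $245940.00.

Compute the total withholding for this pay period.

Territorial Income Tax: taxable = $9280.00 − 1×$140.00 = $9140.00
  $375.20 + 11.5% × ($9140.00 − $6400.00) = $375.20 + 11.5% × $2740.00 = $690.30
Training Fund Levy: YTD $245940.00 ≥ cap $224140.00 → $0.00
Total: $690.30 + $0.00 = $690.30

$690.30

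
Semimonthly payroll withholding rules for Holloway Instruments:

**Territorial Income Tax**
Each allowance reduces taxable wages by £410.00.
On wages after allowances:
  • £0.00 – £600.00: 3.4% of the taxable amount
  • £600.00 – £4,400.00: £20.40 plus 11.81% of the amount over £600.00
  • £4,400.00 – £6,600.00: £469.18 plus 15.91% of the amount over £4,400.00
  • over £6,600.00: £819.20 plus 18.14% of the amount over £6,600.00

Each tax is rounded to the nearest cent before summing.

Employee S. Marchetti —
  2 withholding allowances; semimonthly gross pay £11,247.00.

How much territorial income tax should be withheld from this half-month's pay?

£1,513.42

Territorial Income Tax: taxable = £11,247.00 − 2×£410.00 = £10,427.00
  £819.20 + 18.14% × (£10,427.00 − £6,600.00) = £819.20 + 18.14% × £3,827.00 = £1,513.42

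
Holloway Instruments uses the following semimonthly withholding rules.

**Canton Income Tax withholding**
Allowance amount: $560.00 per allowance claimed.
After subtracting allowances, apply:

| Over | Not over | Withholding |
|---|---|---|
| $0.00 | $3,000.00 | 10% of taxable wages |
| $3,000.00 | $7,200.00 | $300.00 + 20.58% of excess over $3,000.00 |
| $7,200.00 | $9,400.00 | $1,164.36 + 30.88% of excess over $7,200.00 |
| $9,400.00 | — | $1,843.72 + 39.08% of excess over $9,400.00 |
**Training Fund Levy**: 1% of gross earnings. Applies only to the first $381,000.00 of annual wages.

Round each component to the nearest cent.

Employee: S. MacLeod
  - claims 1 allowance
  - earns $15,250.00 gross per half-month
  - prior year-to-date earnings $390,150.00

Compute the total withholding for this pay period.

Canton Income Tax: taxable = $15,250.00 − 1×$560.00 = $14,690.00
  $1,843.72 + 39.08% × ($14,690.00 − $9,400.00) = $1,843.72 + 39.08% × $5,290.00 = $3,911.05
Training Fund Levy: YTD $390,150.00 ≥ cap $381,000.00 → $0.00
Total: $3,911.05 + $0.00 = $3,911.05

$3,911.05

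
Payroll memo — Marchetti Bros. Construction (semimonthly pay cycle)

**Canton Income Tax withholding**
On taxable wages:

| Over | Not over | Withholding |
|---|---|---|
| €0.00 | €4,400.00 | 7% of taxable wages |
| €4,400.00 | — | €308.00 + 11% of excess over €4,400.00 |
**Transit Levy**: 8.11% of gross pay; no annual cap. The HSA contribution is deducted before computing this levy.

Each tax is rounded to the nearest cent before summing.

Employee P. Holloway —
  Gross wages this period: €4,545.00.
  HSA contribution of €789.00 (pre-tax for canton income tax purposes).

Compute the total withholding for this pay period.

€567.53

Canton Income Tax: taxable = €4,545.00 − €789.00 = €3,756.00
  7% × €3,756.00 = €262.92
Transit Levy: 8.11% × €3,756.00 = €304.61
Total: €262.92 + €304.61 = €567.53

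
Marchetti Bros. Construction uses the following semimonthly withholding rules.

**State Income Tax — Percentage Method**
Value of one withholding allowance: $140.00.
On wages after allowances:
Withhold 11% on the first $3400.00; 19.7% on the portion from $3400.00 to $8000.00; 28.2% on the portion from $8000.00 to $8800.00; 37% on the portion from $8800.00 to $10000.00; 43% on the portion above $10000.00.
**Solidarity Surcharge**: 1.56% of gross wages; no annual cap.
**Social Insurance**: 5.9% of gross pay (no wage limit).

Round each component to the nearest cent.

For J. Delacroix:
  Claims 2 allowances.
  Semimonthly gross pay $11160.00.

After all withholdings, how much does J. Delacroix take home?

$7999.26

State Income Tax: taxable = $11160.00 − 2×$140.00 = $10880.00
  $1949.80 + 43% × ($10880.00 − $10000.00) = $1949.80 + 43% × $880.00 = $2328.20
Solidarity Surcharge: 1.56% × $11160.00 = $174.10
Social Insurance: 5.9% × $11160.00 = $658.44
Total withheld: $2328.20 + $174.10 + $658.44 = $3160.74
Net pay: $11160.00 − $3160.74 = $7999.26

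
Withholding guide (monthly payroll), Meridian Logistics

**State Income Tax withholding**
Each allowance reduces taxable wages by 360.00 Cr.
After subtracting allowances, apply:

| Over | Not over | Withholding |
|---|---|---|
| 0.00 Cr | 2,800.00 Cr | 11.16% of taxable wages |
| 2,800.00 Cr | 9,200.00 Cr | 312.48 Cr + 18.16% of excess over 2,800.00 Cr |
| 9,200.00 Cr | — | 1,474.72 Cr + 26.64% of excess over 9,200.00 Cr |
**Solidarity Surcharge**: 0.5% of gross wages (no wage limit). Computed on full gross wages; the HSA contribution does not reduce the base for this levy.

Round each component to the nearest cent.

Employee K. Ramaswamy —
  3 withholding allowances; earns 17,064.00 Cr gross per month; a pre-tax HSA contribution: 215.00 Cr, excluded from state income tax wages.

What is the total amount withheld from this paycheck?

3,310.02 Cr

State Income Tax: taxable = 17,064.00 Cr − 215.00 Cr − 3×360.00 Cr = 15,769.00 Cr
  1,474.72 Cr + 26.64% × (15,769.00 Cr − 9,200.00 Cr) = 1,474.72 Cr + 26.64% × 6,569.00 Cr = 3,224.70 Cr
Solidarity Surcharge: 0.5% × 17,064.00 Cr = 85.32 Cr
Total: 3,224.70 Cr + 85.32 Cr = 3,310.02 Cr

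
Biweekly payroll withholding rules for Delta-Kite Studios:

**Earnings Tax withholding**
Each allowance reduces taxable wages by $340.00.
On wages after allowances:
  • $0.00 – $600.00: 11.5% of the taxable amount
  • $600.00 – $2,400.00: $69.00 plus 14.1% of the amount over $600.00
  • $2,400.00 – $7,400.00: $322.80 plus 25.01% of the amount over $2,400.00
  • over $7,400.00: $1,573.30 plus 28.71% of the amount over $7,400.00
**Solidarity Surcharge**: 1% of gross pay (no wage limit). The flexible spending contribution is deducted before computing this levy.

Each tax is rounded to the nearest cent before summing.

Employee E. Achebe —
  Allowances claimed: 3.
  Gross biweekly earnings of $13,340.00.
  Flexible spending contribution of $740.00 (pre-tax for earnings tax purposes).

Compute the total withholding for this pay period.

Earnings Tax: taxable = $13,340.00 − $740.00 − 3×$340.00 = $11,580.00
  $1,573.30 + 28.71% × ($11,580.00 − $7,400.00) = $1,573.30 + 28.71% × $4,180.00 = $2,773.38
Solidarity Surcharge: 1% × $12,600.00 = $126.00
Total: $2,773.38 + $126.00 = $2,899.38

$2,899.38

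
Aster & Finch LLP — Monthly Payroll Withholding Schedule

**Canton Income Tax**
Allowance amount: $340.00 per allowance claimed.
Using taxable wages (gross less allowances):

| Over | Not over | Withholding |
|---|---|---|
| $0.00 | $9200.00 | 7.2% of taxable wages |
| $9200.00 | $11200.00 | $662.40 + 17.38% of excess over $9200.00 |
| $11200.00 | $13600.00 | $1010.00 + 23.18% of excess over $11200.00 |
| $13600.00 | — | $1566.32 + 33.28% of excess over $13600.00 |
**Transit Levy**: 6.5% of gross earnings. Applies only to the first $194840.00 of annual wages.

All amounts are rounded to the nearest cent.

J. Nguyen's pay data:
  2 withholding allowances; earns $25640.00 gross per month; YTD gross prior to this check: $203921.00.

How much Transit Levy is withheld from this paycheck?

Transit Levy: YTD $203921.00 ≥ cap $194840.00 → $0.00

$0.00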